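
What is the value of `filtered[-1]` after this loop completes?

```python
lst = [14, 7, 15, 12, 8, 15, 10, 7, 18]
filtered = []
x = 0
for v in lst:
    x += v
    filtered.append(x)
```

Cumulative sum ends at 106
`filtered` takes the values: [] → [14] → [14, 21] → [14, 21, 36] → [14, 21, 36, 48] → [14, 21, 36, 48, 56] → [14, 21, 36, 48, 56, 71] → [14, 21, 36, 48, 56, 71, 81] → [14, 21, 36, 48, 56, 71, 81, 88] → [14, 21, 36, 48, 56, 71, 81, 88, 106]
So `filtered[-1]` = 106

Answer: 106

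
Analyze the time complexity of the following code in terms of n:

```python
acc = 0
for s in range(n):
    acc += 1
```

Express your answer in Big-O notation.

Each loop level contributes: n. Multiplying the contributions gives O(n).

Answer: O(n)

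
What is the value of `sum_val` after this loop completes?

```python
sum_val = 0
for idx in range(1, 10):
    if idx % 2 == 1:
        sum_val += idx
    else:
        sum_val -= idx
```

Add odd, subtract even
`sum_val` takes the values: 0 → 1 → -1 → 2 → -2 → 3 → -3 → 4 → -4 → 5

Answer: 5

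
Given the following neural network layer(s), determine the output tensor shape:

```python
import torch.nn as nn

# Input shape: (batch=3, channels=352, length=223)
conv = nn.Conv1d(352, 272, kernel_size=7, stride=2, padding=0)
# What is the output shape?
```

Input: (3, 352, 223) -> Output: (3, 272, 109)

Answer: (3, 272, 109)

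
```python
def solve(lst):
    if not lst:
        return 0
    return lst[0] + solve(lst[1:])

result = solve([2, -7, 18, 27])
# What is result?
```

2 + (-7) + 18 + 27 + 0 = 40

Answer: 40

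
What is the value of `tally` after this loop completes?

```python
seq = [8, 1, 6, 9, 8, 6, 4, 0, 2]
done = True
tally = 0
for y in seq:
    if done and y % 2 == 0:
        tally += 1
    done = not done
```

Count even values at even positions
`tally` takes the values: 0 → 1 → 2 → 3 → 4 → 5

Answer: 5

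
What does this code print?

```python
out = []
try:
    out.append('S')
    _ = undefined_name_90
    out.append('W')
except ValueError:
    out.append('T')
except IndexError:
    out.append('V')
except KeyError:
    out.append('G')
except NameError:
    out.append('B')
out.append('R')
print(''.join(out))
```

Execution trace: 'S' (try body) → 'B' (except NameError) → 'R' (after the try/except). Output: SBR

Answer: SBR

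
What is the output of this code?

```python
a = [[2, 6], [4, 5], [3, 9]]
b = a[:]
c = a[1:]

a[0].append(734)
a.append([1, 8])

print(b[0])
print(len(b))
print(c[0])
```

Key concept: slice with nested mutation.
Step by step:
`a = [[2, 6], [4, 5], [3, 9]]` → a = [[2, 6], [4, 5], [3, 9]]
`b = a[:]` → b = [[2, 6], [4, 5], [3, 9]]
`c = a[1:]` → c = [[4, 5], [3, 9]]
`a[0].append(734)` → a = [[2, 6, 734], [4, 5], [3, 9]]; b = [[2, 6, 734], [4, 5], [3, 9]]
`a.append([1, 8])` → a = [[2, 6, 734], [4, 5], [3, 9], [1, 8]]
`print(b[0])` → prints [2, 6, 734]
`print(len(b))` → prints 3
`print(c[0])` → prints [4, 5]

Answer:
[2, 6, 734]
3
[4, 5]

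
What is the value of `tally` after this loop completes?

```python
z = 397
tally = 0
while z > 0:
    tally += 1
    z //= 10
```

Count digits by repeated division by 10
`tally` takes the values: 0 → 1 → 2 → 3

Answer: 3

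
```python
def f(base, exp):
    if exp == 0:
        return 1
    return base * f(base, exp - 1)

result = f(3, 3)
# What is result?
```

f(3, 3) = 3 * 3 * 3 = 27

Answer: 27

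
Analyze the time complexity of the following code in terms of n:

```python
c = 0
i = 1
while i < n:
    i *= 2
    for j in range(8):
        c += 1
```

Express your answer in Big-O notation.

Each loop level contributes: log n × 1. Multiplying the contributions gives O(log n).

Answer: O(log n)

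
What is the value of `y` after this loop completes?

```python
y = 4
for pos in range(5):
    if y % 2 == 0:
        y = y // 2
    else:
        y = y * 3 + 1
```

Collatz-style transformation from 4
`y` takes the values: 4 → 2 → 1 → 4 → 2 → 1

Answer: 1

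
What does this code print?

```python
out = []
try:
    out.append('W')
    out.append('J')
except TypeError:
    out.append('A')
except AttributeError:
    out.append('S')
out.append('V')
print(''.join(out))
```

Execution trace: 'W' (try body) → 'J' (try body, no exception) → 'V' (after the try/except). Output: WJV

Answer: WJV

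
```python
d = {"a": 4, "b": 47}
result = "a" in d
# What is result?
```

Trace:
`d = {"a": 4, "b": 47}` → d = {'a': 4, 'b': 47}
`result = "a" in d` → result = True
So result = True

Answer: True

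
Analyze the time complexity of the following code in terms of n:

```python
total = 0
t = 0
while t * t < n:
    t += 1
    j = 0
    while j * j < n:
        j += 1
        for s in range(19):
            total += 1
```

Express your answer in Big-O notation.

Each loop level contributes: √n × √n × 1. Multiplying the contributions gives O(n).

Answer: O(n)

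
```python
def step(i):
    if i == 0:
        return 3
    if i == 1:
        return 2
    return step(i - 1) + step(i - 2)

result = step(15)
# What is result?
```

Build up from base cases: step(0)=3, step(1)=2, step(2)=5, step(3)=7, step(4)=12, step(5)=19, step(6)=31, ..., step(15)=2351

Answer: 2351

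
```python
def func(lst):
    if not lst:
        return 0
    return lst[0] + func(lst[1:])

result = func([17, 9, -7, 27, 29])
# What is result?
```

17 + 9 + (-7) + 27 + 29 + 0 = 75

Answer: 75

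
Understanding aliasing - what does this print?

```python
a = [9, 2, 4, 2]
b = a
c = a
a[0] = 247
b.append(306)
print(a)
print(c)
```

Key concept: multiple aliases.
Step by step:
`a = [9, 2, 4, 2]` → a = [9, 2, 4, 2]
`b = a` → b = [9, 2, 4, 2] (same object as a)
`c = a` → c = [9, 2, 4, 2] (same object as a, b)
`a[0] = 247` → a = [247, 2, 4, 2] (same object as b, c); b = [247, 2, 4, 2] (same object as a, c); c = [247, 2, 4, 2] (same object as a, b)
`b.append(306)` → a = [247, 2, 4, 2, 306] (same object as b, c); b = [247, 2, 4, 2, 306] (same object as a, c); c = [247, 2, 4, 2, 306] (same object as a, b)
`print(a)` → prints [247, 2, 4, 2, 306]
`print(c)` → prints [247, 2, 4, 2, 306]

Answer:
[247, 2, 4, 2, 306]
[247, 2, 4, 2, 306]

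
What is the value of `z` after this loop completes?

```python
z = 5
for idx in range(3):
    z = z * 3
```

Multiply by 3, 3 times: 5 * 3^3 = 135
`z` takes the values: 5 → 15 → 45 → 135

Answer: 135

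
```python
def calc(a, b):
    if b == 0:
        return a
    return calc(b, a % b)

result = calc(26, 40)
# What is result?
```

calc(26, 40) -> calc(40, 26) -> calc(26, 14) -> calc(14, 12) -> calc(12, 2) -> calc(2, 0) -> 2

Answer: 2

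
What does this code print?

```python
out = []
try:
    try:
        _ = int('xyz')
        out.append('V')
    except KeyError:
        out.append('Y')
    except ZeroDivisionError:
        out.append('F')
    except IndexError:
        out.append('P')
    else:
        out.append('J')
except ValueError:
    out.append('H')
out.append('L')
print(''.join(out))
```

Execution trace: 'H' (outer except ValueError) → 'L' (after the try/except). Output: HL

Answer: HL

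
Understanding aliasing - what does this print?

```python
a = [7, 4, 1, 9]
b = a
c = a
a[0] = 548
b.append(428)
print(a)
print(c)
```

Key concept: multiple aliases.
Step by step:
`a = [7, 4, 1, 9]` → a = [7, 4, 1, 9]
`b = a` → b = [7, 4, 1, 9] (same object as a)
`c = a` → c = [7, 4, 1, 9] (same object as a, b)
`a[0] = 548` → a = [548, 4, 1, 9] (same object as b, c); b = [548, 4, 1, 9] (same object as a, c); c = [548, 4, 1, 9] (same object as a, b)
`b.append(428)` → a = [548, 4, 1, 9, 428] (same object as b, c); b = [548, 4, 1, 9, 428] (same object as a, c); c = [548, 4, 1, 9, 428] (same object as a, b)
`print(a)` → prints [548, 4, 1, 9, 428]
`print(c)` → prints [548, 4, 1, 9, 428]

Answer:
[548, 4, 1, 9, 428]
[548, 4, 1, 9, 428]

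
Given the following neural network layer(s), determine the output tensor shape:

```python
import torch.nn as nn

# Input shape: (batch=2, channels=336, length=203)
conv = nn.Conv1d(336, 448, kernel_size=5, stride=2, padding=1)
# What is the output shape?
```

Input: (2, 336, 203) -> Output: (2, 448, 101)

Answer: (2, 448, 101)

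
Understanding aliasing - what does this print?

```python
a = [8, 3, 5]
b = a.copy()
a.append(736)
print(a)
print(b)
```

Key concept: list.copy() creates independent copy.
Step by step:
`a = [8, 3, 5]` → a = [8, 3, 5]
`b = a.copy()` → b = [8, 3, 5]
`a.append(736)` → a = [8, 3, 5, 736]
`print(a)` → prints [8, 3, 5, 736]
`print(b)` → prints [8, 3, 5]

Answer:
[8, 3, 5, 736]
[8, 3, 5]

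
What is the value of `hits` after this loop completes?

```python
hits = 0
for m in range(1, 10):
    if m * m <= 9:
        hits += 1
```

Count numbers where m² ≤ 9
`hits` takes the values: 0 → 1 → 2 → 3

Answer: 3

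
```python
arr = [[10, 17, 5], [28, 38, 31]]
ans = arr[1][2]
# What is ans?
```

Trace:
`arr = [[10, 17, 5], [28, 38, 31]]` → arr = [[10, 17, 5], [28, 38, 31]]
`ans = arr[1][2]` → ans = 31
So ans = 31

Answer: 31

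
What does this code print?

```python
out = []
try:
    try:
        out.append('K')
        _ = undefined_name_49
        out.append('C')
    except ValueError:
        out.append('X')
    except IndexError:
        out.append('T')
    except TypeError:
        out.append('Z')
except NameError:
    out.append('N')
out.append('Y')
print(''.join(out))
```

Execution trace: 'K' (try body) → 'N' (outer except NameError) → 'Y' (after the try/except). Output: KNY

Answer: KNY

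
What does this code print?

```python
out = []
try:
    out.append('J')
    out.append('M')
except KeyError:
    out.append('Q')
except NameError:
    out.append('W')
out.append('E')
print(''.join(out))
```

Execution trace: 'J' (try body) → 'M' (try body, no exception) → 'E' (after the try/except). Output: JME

Answer: JME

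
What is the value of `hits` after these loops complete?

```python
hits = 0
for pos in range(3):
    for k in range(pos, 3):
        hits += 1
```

Upper triangle: 3 + 2 + ... + 1
`hits` takes the values: 0 → 1 → 2 → 3 → 4 → 5 → 6

Answer: 6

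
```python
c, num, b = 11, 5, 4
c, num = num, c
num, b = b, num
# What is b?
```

Trace:
`c, num, b = 11, 5, 4` → c = 11; num = 5; b = 4
`c, num = num, c` → c = 5; num = 11
`num, b = b, num` → num = 4; b = 11
So b = 11

Answer: 11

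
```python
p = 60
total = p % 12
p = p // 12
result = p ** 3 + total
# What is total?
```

Trace:
`p = 60` → p = 60
`total = p % 12` → total = 0
`p = p // 12` → p = 5
`result = p ** 3 + total` → result = 125
So total = 0

Answer: 0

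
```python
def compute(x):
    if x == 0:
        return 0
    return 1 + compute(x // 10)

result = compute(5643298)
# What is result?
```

Count of digits of 5643298: 7

Answer: 7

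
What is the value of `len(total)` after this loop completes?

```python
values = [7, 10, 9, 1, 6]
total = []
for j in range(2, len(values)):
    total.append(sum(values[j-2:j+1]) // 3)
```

Number of 3-element averages
`total` takes the values: [] → [8] → [8, 6] → [8, 6, 5]
So `len(total)` = 3

Answer: 3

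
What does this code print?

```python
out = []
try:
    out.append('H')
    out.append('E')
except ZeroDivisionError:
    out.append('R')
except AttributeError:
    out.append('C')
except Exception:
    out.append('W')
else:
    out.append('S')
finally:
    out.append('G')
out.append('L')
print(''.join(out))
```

Execution trace: 'H' (try body) → 'E' (try body, no exception) → 'S' (else) → 'G' (finally) → 'L' (after the try/except). Output: HESGL

Answer: HESGL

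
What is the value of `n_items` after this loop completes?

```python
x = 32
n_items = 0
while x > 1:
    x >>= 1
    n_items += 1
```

Count right shifts until 1
`n_items` takes the values: 0 → 1 → 2 → 3 → 4 → 5

Answer: 5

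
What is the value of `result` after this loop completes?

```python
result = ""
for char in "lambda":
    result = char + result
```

Reverse 'lambda'
`result` takes the values: "" → "l" → "al" → "mal" → "bmal" → "dbmal" → "adbmal"

Answer: "adbmal"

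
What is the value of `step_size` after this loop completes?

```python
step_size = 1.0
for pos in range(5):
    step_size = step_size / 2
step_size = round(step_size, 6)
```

Halving LR 5 times: 1 / 2^5
`step_size` takes the values: 1.0 → 0.5 → 0.25 → 0.125 → 0.0625 → 0.03125

Answer: 0.03125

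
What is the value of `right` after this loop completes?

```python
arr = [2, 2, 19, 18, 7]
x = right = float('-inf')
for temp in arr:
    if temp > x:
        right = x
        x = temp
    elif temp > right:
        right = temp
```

Second largest (with repeats) in [2, 2, 19, 18, 7]
`right` takes the values: -inf → 2 → 18

Answer: 18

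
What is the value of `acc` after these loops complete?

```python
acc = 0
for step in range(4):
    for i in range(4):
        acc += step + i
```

Sum of all step+i for step,i in 4x4
`acc` takes the values: 0 → 1 → 3 → 6 → 7 → 9 → 12 → 16 → 18 → 21 → 25 → 30 → 33 → 37 → 42 → 48

Answer: 48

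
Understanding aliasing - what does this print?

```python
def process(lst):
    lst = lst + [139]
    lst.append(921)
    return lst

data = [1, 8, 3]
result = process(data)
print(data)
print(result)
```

Key concept: rebinding parameter vs mutation.
Step by step:
`data = [1, 8, 3]` → data = [1, 8, 3]
`result = process(data)` → result = [1, 8, 3, 139, 921]
`print(data)` → prints [1, 8, 3]
`print(result)` → prints [1, 8, 3, 139, 921]

Answer:
[1, 8, 3]
[1, 8, 3, 139, 921]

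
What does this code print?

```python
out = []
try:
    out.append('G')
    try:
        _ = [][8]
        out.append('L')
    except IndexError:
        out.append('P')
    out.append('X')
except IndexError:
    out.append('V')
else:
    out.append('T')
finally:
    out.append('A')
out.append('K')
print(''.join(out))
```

Execution trace: 'G' (try body) → 'P' (inner except IndexError) → 'X' (try body, no exception) → 'T' (else) → 'A' (finally) → 'K' (after the try/except). Output: GPXTAK

Answer: GPXTAK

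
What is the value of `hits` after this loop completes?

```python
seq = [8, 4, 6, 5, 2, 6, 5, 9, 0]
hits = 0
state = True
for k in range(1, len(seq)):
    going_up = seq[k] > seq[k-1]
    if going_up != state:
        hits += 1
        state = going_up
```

Count direction changes in [8, 4, 6, 5, 2, 6, 5, 9, 0]
`hits` takes the values: 0 → 1 → 2 → 3 → 4 → 5 → 6 → 7

Answer: 7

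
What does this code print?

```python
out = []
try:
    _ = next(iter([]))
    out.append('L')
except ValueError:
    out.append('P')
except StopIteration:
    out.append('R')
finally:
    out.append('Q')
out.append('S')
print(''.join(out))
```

Execution trace: 'R' (except StopIteration) → 'Q' (finally) → 'S' (after the try/except). Output: RQS

Answer: RQS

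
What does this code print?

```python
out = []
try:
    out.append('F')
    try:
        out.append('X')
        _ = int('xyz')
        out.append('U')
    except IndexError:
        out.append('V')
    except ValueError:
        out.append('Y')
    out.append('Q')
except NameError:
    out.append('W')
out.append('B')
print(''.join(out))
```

Execution trace: 'F' (try body) → 'X' (inner try body) → 'Y' (inner except ValueError) → 'Q' (try body, no exception) → 'B' (after the try/except). Output: FXYQB

Answer: FXYQB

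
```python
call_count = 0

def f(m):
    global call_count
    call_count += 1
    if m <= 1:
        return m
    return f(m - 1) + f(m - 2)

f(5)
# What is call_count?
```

Calls(m) = 1 + Calls(m-1) + Calls(m-2); Calls(0)=Calls(1)=1. For m=5 this gives 15.

Answer: 15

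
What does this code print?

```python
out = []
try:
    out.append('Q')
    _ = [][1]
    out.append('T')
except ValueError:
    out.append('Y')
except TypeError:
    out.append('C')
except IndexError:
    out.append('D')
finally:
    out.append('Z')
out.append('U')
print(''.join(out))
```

Execution trace: 'Q' (try body) → 'D' (except IndexError) → 'Z' (finally) → 'U' (after the try/except). Output: QDZU

Answer: QDZU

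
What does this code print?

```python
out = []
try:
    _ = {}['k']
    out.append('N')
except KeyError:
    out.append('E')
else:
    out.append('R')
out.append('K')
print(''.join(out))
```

Execution trace: 'E' (except KeyError) → 'K' (after the try/except). Output: EK

Answer: EK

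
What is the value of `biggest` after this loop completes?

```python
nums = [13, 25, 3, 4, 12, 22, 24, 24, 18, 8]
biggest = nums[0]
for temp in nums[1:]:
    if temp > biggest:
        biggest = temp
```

Maximum of [13, 25, 3, 4, 12, 22, 24, 24, 18, 8]
`biggest` takes the values: 13 → 25

Answer: 25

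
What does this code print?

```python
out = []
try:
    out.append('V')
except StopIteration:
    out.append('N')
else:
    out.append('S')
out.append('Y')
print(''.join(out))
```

Execution trace: 'V' (try body, no exception) → 'S' (else) → 'Y' (after the try/except). Output: VSY

Answer: VSY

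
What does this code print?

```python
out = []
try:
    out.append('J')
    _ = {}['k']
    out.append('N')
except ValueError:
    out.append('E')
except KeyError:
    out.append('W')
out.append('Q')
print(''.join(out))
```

Execution trace: 'J' (try body) → 'W' (except KeyError) → 'Q' (after the try/except). Output: JWQ

Answer: JWQ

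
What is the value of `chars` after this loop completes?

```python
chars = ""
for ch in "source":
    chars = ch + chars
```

Reverse 'source'
`chars` takes the values: "" → "s" → "os" → "uos" → "ruos" → "cruos" → "ecruos"

Answer: "ecruos"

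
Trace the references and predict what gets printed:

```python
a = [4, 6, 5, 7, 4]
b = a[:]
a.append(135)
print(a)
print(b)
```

Key concept: slice [:] creates copy.
Step by step:
`a = [4, 6, 5, 7, 4]` → a = [4, 6, 5, 7, 4]
`b = a[:]` → b = [4, 6, 5, 7, 4]
`a.append(135)` → a = [4, 6, 5, 7, 4, 135]
`print(a)` → prints [4, 6, 5, 7, 4, 135]
`print(b)` → prints [4, 6, 5, 7, 4]

Answer:
[4, 6, 5, 7, 4, 135]
[4, 6, 5, 7, 4]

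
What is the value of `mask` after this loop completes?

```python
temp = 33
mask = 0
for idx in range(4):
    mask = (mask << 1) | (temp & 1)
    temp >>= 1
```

Reverse lowest 4 bits of 33
`mask` takes the values: 0 → 1 → 2 → 4 → 8

Answer: 8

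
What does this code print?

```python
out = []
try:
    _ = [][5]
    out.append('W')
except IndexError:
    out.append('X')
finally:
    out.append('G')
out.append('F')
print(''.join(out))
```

Execution trace: 'X' (except IndexError) → 'G' (finally) → 'F' (after the try/except). Output: XGF

Answer: XGF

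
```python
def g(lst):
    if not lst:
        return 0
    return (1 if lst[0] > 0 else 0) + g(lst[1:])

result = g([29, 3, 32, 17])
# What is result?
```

Count of positive elements in [29, 3, 32, 17] = 4

Answer: 4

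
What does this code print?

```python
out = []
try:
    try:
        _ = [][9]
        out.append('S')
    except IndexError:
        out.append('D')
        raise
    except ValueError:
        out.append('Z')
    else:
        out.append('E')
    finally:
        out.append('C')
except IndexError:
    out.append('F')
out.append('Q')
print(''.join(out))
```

Execution trace: 'D' (except IndexError) → 'C' (finally) → 'F' (outer except IndexError) → 'Q' (after the try/except). Output: DCFQ

Answer: DCFQ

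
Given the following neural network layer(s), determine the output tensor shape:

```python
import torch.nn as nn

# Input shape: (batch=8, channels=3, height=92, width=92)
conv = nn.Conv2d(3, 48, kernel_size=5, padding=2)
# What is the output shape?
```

Input: (8, 3, 92, 92) -> Output: (8, 48, 92, 92)

Answer: (8, 48, 92, 92)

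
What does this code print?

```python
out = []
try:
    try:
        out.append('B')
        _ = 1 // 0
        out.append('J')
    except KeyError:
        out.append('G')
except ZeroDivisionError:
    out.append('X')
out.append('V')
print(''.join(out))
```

Execution trace: 'B' (try body) → 'X' (outer except ZeroDivisionError) → 'V' (after the try/except). Output: BXV

Answer: BXV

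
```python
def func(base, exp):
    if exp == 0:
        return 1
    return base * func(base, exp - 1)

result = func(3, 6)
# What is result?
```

func(3, 6) = 3 * 3 * 3 * 3 * 3 * 3 = 729

Answer: 729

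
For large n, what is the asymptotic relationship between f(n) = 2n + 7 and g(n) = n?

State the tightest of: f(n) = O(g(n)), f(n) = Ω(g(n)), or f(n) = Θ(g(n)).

2n + 7 vs n: f(n) = Θ(g(n)) — they are asymptotically equivalent (constant factors don't affect Θ).

Answer: f(n) = Θ(g(n)) — they are asymptotically equivalent (constant factors don't affect Θ).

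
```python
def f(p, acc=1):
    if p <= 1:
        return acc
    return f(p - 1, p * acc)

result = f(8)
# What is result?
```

Accumulator trace (n, acc): (8, 1) -> (7, 8) -> (6, 56) -> (5, 336) -> (4, 1680) -> (3, 6720) -> (2, 20160) -> (1, 40320) -> return 40320

Answer: 40320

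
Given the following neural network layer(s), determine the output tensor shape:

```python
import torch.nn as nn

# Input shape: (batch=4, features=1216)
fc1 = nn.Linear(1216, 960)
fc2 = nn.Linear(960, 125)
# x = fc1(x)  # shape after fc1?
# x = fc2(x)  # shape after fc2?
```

Input: (4, 1216) -> after fc1: (4, 960) -> Output: (4, 125)

Answer: (4, 125)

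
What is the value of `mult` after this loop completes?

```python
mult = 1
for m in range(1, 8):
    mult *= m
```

7! = 5040
`mult` takes the values: 1 → 2 → 6 → 24 → 120 → 720 → 5040

Answer: 5040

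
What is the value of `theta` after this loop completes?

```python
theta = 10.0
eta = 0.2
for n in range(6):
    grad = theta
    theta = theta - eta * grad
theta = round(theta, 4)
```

Gradient descent: w = 10.0 * (1 - 0.2)^6
`theta` takes the values: 10.0 → 8.0 → 6.4 → 5.12 → 4.096 → 3.2768 → 2.62144 → 2.6214

Answer: 2.6214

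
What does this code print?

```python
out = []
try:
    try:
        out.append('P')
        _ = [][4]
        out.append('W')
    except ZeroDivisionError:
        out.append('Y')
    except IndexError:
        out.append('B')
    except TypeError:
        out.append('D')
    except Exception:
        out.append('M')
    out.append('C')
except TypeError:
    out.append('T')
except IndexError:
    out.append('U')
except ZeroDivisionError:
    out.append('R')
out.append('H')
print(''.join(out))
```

Execution trace: 'P' (inner try body) → 'B' (inner except IndexError) → 'C' (try body, no exception) → 'H' (after the try/except). Output: PBCH

Answer: PBCH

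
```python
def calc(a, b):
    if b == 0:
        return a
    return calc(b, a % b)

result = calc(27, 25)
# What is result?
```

calc(27, 25) -> calc(25, 2) -> calc(2, 1) -> calc(1, 0) -> 1

Answer: 1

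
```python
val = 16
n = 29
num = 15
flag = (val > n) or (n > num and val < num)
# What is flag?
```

Trace:
`val = 16` → val = 16
`n = 29` → n = 29
`num = 15` → num = 15
`flag = (val > n) or (n > num and val < num)` → flag = False
So flag = False

Answer: False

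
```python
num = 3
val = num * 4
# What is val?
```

Trace:
`num = 3` → num = 3
`val = num * 4` → val = 12
So val = 12

Answer: 12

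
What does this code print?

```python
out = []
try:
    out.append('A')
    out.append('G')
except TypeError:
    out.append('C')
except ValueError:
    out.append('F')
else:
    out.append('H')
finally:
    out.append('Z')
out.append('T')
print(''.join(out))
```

Execution trace: 'A' (try body) → 'G' (try body, no exception) → 'H' (else) → 'Z' (finally) → 'T' (after the try/except). Output: AGHZT

Answer: AGHZT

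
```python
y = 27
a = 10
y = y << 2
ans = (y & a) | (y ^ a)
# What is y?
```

Trace:
`y = 27` → y = 27
`a = 10` → a = 10
`y = y << 2` → y = 108
`ans = (y & a) | (y ^ a)` → ans = 110
So y = 108

Answer: 108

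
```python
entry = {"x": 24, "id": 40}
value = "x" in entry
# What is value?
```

Trace:
`entry = {"x": 24, "id": 40}` → entry = {'x': 24, 'id': 40}
`value = "x" in entry` → value = True
So value = True

Answer: True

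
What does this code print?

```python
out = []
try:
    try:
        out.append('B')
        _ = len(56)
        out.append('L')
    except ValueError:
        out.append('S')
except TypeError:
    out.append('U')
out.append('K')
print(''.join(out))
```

Execution trace: 'B' (try body) → 'U' (outer except TypeError) → 'K' (after the try/except). Output: BUK

Answer: BUK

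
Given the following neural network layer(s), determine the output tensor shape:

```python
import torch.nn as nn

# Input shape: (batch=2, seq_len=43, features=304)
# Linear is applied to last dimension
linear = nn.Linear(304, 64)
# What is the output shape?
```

Input: (2, 43, 304) -> Output: (2, 43, 64)

Answer: (2, 43, 64)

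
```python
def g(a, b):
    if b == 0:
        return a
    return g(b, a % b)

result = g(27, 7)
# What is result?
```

g(27, 7) -> g(7, 6) -> g(6, 1) -> g(1, 0) -> 1

Answer: 1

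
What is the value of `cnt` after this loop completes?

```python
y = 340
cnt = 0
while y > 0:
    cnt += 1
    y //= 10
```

Count digits by repeated division by 10
`cnt` takes the values: 0 → 1 → 2 → 3

Answer: 3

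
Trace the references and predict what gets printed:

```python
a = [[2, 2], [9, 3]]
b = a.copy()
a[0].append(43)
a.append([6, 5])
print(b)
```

Key concept: shallow copy with nested lists.
Step by step:
`a = [[2, 2], [9, 3]]` → a = [[2, 2], [9, 3]]
`b = a.copy()` → b = [[2, 2], [9, 3]]
`a[0].append(43)` → a = [[2, 2, 43], [9, 3]]; b = [[2, 2, 43], [9, 3]]
`a.append([6, 5])` → a = [[2, 2, 43], [9, 3], [6, 5]]
`print(b)` → prints [[2, 2, 43], [9, 3]]

Answer: [[2, 2, 43], [9, 3]]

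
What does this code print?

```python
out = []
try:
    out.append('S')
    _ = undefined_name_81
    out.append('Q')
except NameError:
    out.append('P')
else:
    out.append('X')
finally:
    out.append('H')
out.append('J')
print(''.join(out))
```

Execution trace: 'S' (try body) → 'P' (except NameError) → 'H' (finally) → 'J' (after the try/except). Output: SPHJ

Answer: SPHJ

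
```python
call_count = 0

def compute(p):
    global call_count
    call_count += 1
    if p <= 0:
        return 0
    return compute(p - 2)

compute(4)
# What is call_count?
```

Linear recursion stepping by 2: 3 calls from p=4 down to ≤0.

Answer: 3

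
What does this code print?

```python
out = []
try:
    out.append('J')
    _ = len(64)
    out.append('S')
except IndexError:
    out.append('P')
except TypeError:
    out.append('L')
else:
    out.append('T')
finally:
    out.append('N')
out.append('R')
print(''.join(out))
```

Execution trace: 'J' (try body) → 'L' (except TypeError) → 'N' (finally) → 'R' (after the try/except). Output: JLNR

Answer: JLNR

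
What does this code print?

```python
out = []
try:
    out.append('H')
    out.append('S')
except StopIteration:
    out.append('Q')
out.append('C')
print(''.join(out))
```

Execution trace: 'H' (try body) → 'S' (try body, no exception) → 'C' (after the try/except). Output: HSC

Answer: HSC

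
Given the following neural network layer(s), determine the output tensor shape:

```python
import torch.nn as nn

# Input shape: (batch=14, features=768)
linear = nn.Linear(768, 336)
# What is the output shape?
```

Input: (14, 768) -> Output: (14, 336)

Answer: (14, 336)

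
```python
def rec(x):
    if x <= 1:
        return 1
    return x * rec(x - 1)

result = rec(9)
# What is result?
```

rec(9) = 9 * 8 * 7 * 6 * 5 * 4 * 3 * 2 * 1 = 362880

Answer: 362880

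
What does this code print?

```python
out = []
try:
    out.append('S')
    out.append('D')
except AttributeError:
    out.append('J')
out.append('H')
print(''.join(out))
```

Execution trace: 'S' (try body) → 'D' (try body, no exception) → 'H' (after the try/except). Output: SDH

Answer: SDH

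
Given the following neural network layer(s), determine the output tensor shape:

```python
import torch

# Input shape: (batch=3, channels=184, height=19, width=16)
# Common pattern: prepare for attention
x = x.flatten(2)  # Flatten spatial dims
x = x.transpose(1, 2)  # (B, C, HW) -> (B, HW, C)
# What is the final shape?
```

Input: (3, 184, 19, 16) -> after flatten(2): (3, 184, 304) -> Output: (3, 304, 184)

Answer: (3, 304, 184)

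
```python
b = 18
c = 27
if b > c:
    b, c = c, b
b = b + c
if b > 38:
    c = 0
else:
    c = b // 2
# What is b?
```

Trace:
`b = 18` → b = 18
`c = 27` → c = 27
`if b > c: ...` → b > c is False → no variable changes
`b = b + c` → b = 45
`if b > 38: ...` → b > 38 is True → c = 0
So b = 45

Answer: 45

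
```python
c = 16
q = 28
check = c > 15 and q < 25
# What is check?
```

Trace:
`c = 16` → c = 16
`q = 28` → q = 28
`check = c > 15 and q < 25` → check = False
So check = False

Answer: False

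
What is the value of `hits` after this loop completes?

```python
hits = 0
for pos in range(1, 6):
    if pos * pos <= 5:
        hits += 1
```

Count numbers where pos² ≤ 5
`hits` takes the values: 0 → 1 → 2

Answer: 2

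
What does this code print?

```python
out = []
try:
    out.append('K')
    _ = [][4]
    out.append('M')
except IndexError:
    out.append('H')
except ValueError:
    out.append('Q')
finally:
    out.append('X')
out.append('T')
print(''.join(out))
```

Execution trace: 'K' (try body) → 'H' (except IndexError) → 'X' (finally) → 'T' (after the try/except). Output: KHXT

Answer: KHXT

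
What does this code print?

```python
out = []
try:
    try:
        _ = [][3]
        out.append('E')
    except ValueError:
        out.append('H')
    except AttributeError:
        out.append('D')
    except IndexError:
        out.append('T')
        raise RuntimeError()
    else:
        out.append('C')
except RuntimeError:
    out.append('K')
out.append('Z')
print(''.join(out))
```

Execution trace: 'T' (inner except IndexError) → 'K' (outer except RuntimeError) → 'Z' (after the try/except). Output: TKZ

Answer: TKZ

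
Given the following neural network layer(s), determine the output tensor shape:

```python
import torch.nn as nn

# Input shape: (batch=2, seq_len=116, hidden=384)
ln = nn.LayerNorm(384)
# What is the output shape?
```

Input: (2, 116, 384) -> Output: (2, 116, 384)

Answer: (2, 116, 384)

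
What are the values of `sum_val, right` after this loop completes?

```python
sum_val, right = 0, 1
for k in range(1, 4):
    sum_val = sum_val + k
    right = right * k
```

Sum and factorial of 1 to 3
`sum_val, right` takes the values: (0, 1) → (1, 1) → (3, 1) → (3, 2) → (6, 2) → (6, 6)

Answer: 6, 6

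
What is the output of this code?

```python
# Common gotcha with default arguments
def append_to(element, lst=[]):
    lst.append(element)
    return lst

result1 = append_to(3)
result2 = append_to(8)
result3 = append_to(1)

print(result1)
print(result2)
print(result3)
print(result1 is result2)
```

Key concept: mutable default argument gotcha.
Step by step:
`result1 = append_to(3)` → result1 = [3]
`result2 = append_to(8)` → result1 = [3, 8] (same object as result2); result2 = [3, 8] (same object as result1)
`result3 = append_to(1)` → result1 = [3, 8, 1] (same object as result2, result3); result2 = [3, 8, 1] (same object as result1, result3); result3 = [3, 8, 1] (same object as result1, result2)
`print(result1)` → prints [3, 8, 1]
`print(result2)` → prints [3, 8, 1]
`print(result3)` → prints [3, 8, 1]
`print(result1 is result2)` → prints True

Answer:
[3, 8, 1]
[3, 8, 1]
[3, 8, 1]
True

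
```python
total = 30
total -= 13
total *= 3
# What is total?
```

Trace:
`total = 30` → total = 30
`total -= 13` → total = 17
`total *= 3` → total = 51
So total = 51

Answer: 51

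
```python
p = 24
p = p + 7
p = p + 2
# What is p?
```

Trace:
`p = 24` → p = 24
`p = p + 7` → p = 31
`p = p + 2` → p = 33
So p = 33

Answer: 33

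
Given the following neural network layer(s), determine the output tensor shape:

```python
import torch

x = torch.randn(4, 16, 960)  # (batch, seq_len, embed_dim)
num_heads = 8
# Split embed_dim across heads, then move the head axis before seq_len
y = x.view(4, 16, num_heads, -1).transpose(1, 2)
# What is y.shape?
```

Input: (4, 16, 960) -> head_dim = 960 // 8 = 120; after view: (4, 16, 8, 120) -> after transpose(1, 2): (4, 8, 16, 120) -> Output: (4, 8, 16, 120)

Answer: (4, 8, 16, 120)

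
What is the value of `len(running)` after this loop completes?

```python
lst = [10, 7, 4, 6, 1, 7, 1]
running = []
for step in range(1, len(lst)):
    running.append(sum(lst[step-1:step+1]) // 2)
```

Number of 2-element averages
`running` takes the values: [] → [8] → [8, 5] → [8, 5, 5] → [8, 5, 5, 3] → [8, 5, 5, 3, 4] → [8, 5, 5, 3, 4, 4]
So `len(running)` = 6

Answer: 6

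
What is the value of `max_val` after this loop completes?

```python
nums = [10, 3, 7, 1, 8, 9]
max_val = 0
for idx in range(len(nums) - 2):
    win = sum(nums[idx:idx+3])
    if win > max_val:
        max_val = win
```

Max sum of 3-element window in [10, 3, 7, 1, 8, 9]
`max_val` takes the values: 0 → 20

Answer: 20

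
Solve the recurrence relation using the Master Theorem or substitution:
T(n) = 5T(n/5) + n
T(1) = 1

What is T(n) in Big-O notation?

By Master Theorem: a=5, b=5, f(n)=n. Since log_5(5) = 1 and f(n) = Θ(n^1), Case 2 applies. T(n) = O(n log n).

Answer: O(n log n)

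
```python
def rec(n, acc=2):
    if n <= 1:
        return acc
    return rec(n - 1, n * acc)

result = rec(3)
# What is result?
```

Accumulator trace (n, acc): (3, 2) -> (2, 6) -> (1, 12) -> return 12

Answer: 12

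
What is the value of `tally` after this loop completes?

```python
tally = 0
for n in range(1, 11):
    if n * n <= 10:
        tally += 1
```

Count numbers where n² ≤ 10
`tally` takes the values: 0 → 1 → 2 → 3

Answer: 3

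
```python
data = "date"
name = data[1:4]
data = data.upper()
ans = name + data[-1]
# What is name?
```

Trace:
`data = "date"` → data = 'date'
`name = data[1:4]` → name = 'ate'
`data = data.upper()` → data = 'DATE'
`ans = name + data[-1]` → ans = 'ateE'
So name = 'ate'

Answer: 'ate'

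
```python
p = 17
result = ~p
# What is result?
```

Trace:
`p = 17` → p = 17
`result = ~p` → result = -18
So result = -18

Answer: -18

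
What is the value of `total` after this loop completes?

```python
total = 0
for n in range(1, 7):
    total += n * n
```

Sum of squares 1² to 6² = 91
`total` takes the values: 0 → 1 → 5 → 14 → 30 → 55 → 91

Answer: 91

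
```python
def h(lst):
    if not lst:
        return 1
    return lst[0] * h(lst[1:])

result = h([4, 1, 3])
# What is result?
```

Product over [4, 1, 3] = 4 * 1 * 3 = 12

Answer: 12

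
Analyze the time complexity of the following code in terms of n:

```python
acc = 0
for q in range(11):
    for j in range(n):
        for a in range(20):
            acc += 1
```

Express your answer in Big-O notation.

Each loop level contributes: 1 × n × 1. Multiplying the contributions gives O(n).

Answer: O(n)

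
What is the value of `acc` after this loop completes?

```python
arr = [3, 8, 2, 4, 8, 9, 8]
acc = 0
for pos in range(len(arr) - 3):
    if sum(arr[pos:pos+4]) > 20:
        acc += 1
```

Count windows with sum > 20
`acc` takes the values: 0 → 1 → 2 → 3

Answer: 3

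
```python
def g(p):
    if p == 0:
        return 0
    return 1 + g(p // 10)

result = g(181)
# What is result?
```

Count of digits of 181: 3

Answer: 3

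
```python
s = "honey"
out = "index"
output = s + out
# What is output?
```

Trace:
`s = "honey"` → s = 'honey'
`out = "index"` → out = 'index'
`output = s + out` → output = 'honeyindex'
So output = 'honeyindex'

Answer: 'honeyindex'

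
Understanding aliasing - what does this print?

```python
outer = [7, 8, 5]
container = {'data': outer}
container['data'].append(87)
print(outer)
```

Key concept: dict holds reference to list.
Step by step:
`outer = [7, 8, 5]` → outer = [7, 8, 5]
`container = {'data': outer}` → container = {'data': [7, 8, 5]}
`container['data'].append(87)` → outer = [7, 8, 5, 87]; container = {'data': [7, 8, 5, 87]}
`print(outer)` → prints [7, 8, 5, 87]

Answer: [7, 8, 5, 87]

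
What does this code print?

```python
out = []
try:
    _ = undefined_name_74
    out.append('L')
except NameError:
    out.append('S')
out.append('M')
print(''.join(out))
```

Execution trace: 'S' (except NameError) → 'M' (after the try/except). Output: SM

Answer: SM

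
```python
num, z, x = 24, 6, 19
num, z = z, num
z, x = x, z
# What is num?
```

Trace:
`num, z, x = 24, 6, 19` → num = 24; z = 6; x = 19
`num, z = z, num` → num = 6; z = 24
`z, x = x, z` → z = 19; x = 24
So num = 6

Answer: 6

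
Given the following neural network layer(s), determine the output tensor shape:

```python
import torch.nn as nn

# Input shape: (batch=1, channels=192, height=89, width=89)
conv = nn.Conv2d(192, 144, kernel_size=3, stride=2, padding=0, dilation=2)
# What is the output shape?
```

Input: (1, 192, 89, 89) -> Output: (1, 144, 43, 43)

Answer: (1, 144, 43, 43)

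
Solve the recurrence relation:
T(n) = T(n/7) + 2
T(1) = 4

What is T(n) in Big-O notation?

Each step divides n by 7 and adds 2. After log_7(n) steps we reach T(1)=4. So T(n) = 2·log_7(n) + 4 = O(log n).

Answer: O(log n)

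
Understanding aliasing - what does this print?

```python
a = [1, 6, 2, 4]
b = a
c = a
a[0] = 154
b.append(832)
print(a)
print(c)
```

Key concept: multiple aliases.
Step by step:
`a = [1, 6, 2, 4]` → a = [1, 6, 2, 4]
`b = a` → b = [1, 6, 2, 4] (same object as a)
`c = a` → c = [1, 6, 2, 4] (same object as a, b)
`a[0] = 154` → a = [154, 6, 2, 4] (same object as b, c); b = [154, 6, 2, 4] (same object as a, c); c = [154, 6, 2, 4] (same object as a, b)
`b.append(832)` → a = [154, 6, 2, 4, 832] (same object as b, c); b = [154, 6, 2, 4, 832] (same object as a, c); c = [154, 6, 2, 4, 832] (same object as a, b)
`print(a)` → prints [154, 6, 2, 4, 832]
`print(c)` → prints [154, 6, 2, 4, 832]

Answer:
[154, 6, 2, 4, 832]
[154, 6, 2, 4, 832]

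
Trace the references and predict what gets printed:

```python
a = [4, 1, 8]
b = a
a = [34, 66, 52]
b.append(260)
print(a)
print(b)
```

Key concept: rebinding vs mutation: a is rebound to a new list, b still points at the original.
Step by step:
`a = [4, 1, 8]` → a = [4, 1, 8]
`b = a` → b = [4, 1, 8] (same object as a)
`a = [34, 66, 52]` → a = [34, 66, 52]
`b.append(260)` → b = [4, 1, 8, 260]
`print(a)` → prints [34, 66, 52]
`print(b)` → prints [4, 1, 8, 260]

Answer:
[34, 66, 52]
[4, 1, 8, 260]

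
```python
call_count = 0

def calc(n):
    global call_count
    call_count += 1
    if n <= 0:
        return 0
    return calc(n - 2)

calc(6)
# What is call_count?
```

Linear recursion stepping by 2: 4 calls from n=6 down to ≤0.

Answer: 4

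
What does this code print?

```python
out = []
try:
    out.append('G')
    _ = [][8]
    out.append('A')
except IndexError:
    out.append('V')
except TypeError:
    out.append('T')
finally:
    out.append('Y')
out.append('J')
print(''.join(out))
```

Execution trace: 'G' (try body) → 'V' (except IndexError) → 'Y' (finally) → 'J' (after the try/except). Output: GVYJ

Answer: GVYJ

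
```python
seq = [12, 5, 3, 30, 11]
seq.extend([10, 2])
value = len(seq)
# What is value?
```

Trace:
`seq = [12, 5, 3, 30, 11]` → seq = [12, 5, 3, 30, 11]
`seq.extend([10, 2])` → seq = [12, 5, 3, 30, 11, 10, 2]
`value = len(seq)` → value = 7
So value = 7

Answer: 7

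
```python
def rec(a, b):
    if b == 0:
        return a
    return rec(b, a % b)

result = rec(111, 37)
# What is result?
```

rec(111, 37) -> rec(37, 0) -> 37

Answer: 37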